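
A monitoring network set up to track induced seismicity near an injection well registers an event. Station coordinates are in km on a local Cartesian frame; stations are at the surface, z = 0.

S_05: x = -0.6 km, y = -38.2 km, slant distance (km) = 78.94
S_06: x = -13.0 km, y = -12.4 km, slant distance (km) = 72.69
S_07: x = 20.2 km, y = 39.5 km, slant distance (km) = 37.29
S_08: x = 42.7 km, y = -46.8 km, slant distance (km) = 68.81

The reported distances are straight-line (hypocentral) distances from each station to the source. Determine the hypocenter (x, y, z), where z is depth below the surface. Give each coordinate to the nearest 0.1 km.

x ≈ 50.9 km, y ≈ 20.8 km, depth ≈ 9.9 km

Each station gives a sphere (x−x_i)² + (y−y_i)² + z² = d_i² (stations at z=0).
Subtracting the S_05 sphere from S_06 and S_07: z² cancels, leaving linear equations in x and y:
-24.8 x + 51.6 y = -189.15
41.6 x + 155.4 y = 5349.67
Solving: x ≈ 50.902, y ≈ 20.799 km (keep extra digits for the depth step; rounded: 50.9, 20.8).
Then from the S_05 sphere: z² = 78.94² − (x + 0.6)² − (y + 38.2)² with x = 50.902, y = 20.799, so z ≈ 9.909 ≈ 9.9 km.
Check against S_08 (with the unrounded solution): distance 68.81 ≈ 68.81 km. ✓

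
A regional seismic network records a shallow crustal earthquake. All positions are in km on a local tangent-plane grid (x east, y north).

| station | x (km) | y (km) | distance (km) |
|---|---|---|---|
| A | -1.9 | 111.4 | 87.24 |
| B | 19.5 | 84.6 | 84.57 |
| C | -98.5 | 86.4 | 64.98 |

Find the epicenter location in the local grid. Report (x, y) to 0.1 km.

-52.6 km east, 40.4 km north

Circle about each station: (x + 1.9)² + (y − 111.4)² = 87.24²; (x − 19.5)² + (y − 84.6)² = 84.57²; (x + 98.5)² + (y − 86.4)² = 64.98².
Subtracting pairs of circle equations eliminates x²+y² and gives linear equations (the radical axes):
42.8 x − 53.6 y = -4417.43
-193.2 x − 50.0 y = 8142.06
Solving the 2×2 system: x ≈ -52.6, y ≈ 40.4 km.
Check against A (with the unrounded x, y): √((x + 1.9)²+(y − 111.4)²) = 87.24 ≈ 87.24 km. ✓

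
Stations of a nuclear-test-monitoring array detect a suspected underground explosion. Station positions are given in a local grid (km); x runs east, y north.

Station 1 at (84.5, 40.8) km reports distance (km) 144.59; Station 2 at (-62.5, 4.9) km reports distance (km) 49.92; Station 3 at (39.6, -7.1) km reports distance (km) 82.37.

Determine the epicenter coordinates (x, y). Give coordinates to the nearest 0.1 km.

Circle about each station: (x − 84.5)² + (y − 40.8)² = 144.59²; (x + 62.5)² + (y − 4.9)² = 49.92²; (x − 39.6)² + (y + 7.1)² = 82.37².
Subtracting pairs of circle equations eliminates x²+y² and gives linear equations (the radical axes):
-294.0 x − 71.8 y = 13539.63
-89.8 x − 95.8 y = 6935.13
Solving the 2×2 system: x ≈ -36.8, y ≈ -37.9 km.
Check against Station 1 (with the unrounded x, y): √((x − 84.5)²+(y − 40.8)²) = 144.59 ≈ 144.59 km. ✓

-36.8 km east, -37.9 km north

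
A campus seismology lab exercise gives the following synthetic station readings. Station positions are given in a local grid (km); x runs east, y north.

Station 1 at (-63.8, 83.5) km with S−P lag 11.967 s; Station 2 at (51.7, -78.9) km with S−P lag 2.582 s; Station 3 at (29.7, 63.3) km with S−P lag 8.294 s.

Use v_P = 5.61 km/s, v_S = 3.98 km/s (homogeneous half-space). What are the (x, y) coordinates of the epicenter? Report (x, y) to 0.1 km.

30.9 km east, -50.3 km north

Distance from S−P lag: d = Δt · v_P v_S / (v_P − v_S) = Δt · (5.61·3.98)/(5.61−3.98) ≈ 13.6980·Δt.
So d_Station 1 = 163.92, d_Station 2 = 35.37, d_Station 3 = 113.61 km.
Circle about each station: (x + 63.8)² + (y − 83.5)² = 163.92²; (x − 51.7)² + (y + 78.9)² = 35.37²; (x − 29.7)² + (y − 63.3)² = 113.61².
Subtracting pairs of circle equations eliminates x²+y² and gives linear equations (the radical axes):
231.0 x − 324.8 y = 23474.14
187.0 x − 40.4 y = 7808.82
Solving the 2×2 system: x ≈ 30.9, y ≈ -50.3 km.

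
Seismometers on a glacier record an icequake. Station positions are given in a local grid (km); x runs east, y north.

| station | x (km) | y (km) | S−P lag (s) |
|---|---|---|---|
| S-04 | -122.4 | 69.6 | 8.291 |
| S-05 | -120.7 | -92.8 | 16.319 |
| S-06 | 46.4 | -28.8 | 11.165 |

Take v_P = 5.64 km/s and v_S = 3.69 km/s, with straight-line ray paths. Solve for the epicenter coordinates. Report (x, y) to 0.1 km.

(-34.6, 58.6)

Distance from S−P lag: d = Δt · v_P v_S / (v_P − v_S) = Δt · (5.64·3.69)/(5.64−3.69) ≈ 10.6726·Δt.
So d_S-04 = 88.49, d_S-05 = 174.17, d_S-06 = 119.16 km.
Circle about each station: (x + 122.4)² + (y − 69.6)² = 88.49²; (x + 120.7)² + (y + 92.8)² = 174.17²; (x − 46.4)² + (y + 28.8)² = 119.16².
Subtracting the S-04 equation from the S-05 and S-06 equations removes the quadratic terms:
3.4 x − 324.8 y = -19150.30
337.6 x − 196.8 y = -23212.15
Solving the 2×2 system: x ≈ -34.6, y ≈ 58.6 km.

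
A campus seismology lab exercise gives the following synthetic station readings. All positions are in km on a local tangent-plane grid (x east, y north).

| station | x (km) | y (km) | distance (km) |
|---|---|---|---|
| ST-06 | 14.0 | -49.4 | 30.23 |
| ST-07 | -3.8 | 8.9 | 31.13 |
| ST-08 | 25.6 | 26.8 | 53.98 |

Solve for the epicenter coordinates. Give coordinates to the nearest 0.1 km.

1.9 km east, -21.7 km north

Circle about each station: (x − 14.0)² + (y + 49.4)² = 30.23²; (x + 3.8)² + (y − 8.9)² = 31.13²; (x − 25.6)² + (y − 26.8)² = 53.98².
Subtracting the ST-06 equation from the ST-07 and ST-08 equations removes the quadratic terms:
-35.6 x + 116.6 y = -2597.93
23.2 x + 152.4 y = -3262.75
Solving the 2×2 system: x ≈ 1.9, y ≈ -21.7 km.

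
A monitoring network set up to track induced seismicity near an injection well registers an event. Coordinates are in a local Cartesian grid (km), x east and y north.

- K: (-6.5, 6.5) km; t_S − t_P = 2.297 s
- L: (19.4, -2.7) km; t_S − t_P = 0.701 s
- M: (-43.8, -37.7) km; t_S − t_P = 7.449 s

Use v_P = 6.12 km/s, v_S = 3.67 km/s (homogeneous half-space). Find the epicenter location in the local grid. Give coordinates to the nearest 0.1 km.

Distance from S−P lag: d = Δt · v_P v_S / (v_P − v_S) = Δt · (6.12·3.67)/(6.12−3.67) ≈ 9.1675·Δt.
So d_K = 21.06, d_L = 6.43, d_M = 68.29 km.
Circle about each station: (x + 6.5)² + (y − 6.5)² = 21.06²; (x − 19.4)² + (y + 2.7)² = 6.43²; (x + 43.8)² + (y + 37.7)² = 68.29².
Subtracting the K equation from the L and M equations removes the quadratic terms:
51.8 x − 18.4 y = 701.33
-74.6 x − 88.4 y = -964.77
Solving the 2×2 system: x ≈ 13.4, y ≈ -0.4 km.
Check against K (with the unrounded x, y): √((x + 6.5)²+(y − 6.5)²) = 21.06 ≈ 21.06 km. ✓

(13.4, -0.4)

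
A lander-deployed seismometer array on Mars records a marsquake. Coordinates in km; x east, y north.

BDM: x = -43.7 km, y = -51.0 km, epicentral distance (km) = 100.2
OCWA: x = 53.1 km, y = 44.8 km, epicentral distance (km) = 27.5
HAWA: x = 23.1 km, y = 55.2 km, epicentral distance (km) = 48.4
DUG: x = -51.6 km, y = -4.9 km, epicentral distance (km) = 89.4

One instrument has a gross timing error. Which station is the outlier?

OCWA

Solve using three stations at a time. Using BDM, HAWA, DUG (subtract circle equations pairwise → linear system) gives (x, y) ≈ (36.8, 8.7).
Distances from that point to each station vs reported:
  BDM: calculated 100.2 vs reported 100.2 → residual 0.0 km
  OCWA: calculated 39.6 vs reported 27.5 → residual 12.1 km
  HAWA: calculated 48.4 vs reported 48.4 → residual 0.0 km
  DUG: calculated 89.4 vs reported 89.4 → residual 0.0 km
BDM, HAWA, DUG are mutually consistent (residuals ≈ 0); OCWA is off by 12.1 km.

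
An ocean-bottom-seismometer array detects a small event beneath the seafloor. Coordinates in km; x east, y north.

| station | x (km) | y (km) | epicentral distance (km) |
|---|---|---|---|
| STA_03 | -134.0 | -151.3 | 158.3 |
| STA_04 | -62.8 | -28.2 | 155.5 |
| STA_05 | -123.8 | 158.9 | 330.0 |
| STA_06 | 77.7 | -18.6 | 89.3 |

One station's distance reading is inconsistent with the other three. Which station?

STA_03

Solve using three stations at a time. Using STA_04, STA_05, STA_06 (subtract circle equations pairwise → linear system) gives (x, y) ≈ (70.9, -107.5).
Distances from that point to each station vs reported:
  STA_03: calculated 209.5 vs reported 158.3 → residual 51.2 km
  STA_04: calculated 155.4 vs reported 155.5 → residual 0.1 km
  STA_05: calculated 330.0 vs reported 330.0 → residual 0.0 km
  STA_06: calculated 89.2 vs reported 89.3 → residual 0.1 km
STA_04, STA_05, STA_06 are mutually consistent (residuals ≈ 0); STA_03 is off by 51.2 km.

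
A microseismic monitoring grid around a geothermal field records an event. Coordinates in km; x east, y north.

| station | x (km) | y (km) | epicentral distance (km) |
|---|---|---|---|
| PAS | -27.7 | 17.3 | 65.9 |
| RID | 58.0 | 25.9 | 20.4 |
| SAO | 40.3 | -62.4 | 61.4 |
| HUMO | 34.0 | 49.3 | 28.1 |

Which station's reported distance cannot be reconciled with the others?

SAO

Solve using three stations at a time. Using PAS, RID, HUMO (subtract circle equations pairwise → linear system) gives (x, y) ≈ (38.1, 21.5).
Distances from that point to each station vs reported:
  PAS: calculated 65.9 vs reported 65.9 → residual 0.0 km
  RID: calculated 20.4 vs reported 20.4 → residual 0.0 km
  SAO: calculated 83.9 vs reported 61.4 → residual 22.5 km
  HUMO: calculated 28.1 vs reported 28.1 → residual 0.0 km
PAS, RID, HUMO are mutually consistent (residuals ≈ 0); SAO is off by 22.5 km.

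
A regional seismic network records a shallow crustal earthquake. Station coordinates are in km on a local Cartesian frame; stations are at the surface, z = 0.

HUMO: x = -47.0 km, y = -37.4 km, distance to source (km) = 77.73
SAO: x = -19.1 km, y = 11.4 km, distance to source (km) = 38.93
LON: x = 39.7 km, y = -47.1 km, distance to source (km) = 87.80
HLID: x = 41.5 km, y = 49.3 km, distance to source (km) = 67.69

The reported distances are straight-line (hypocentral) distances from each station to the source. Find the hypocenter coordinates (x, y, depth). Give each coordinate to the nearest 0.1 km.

Each station gives a sphere (x−x_i)² + (y−y_i)² + z² = d_i² (stations at z=0).
Subtracting the HUMO sphere from SAO and LON: z² cancels, leaving linear equations in x and y:
55.8 x + 97.6 y = 1413.42
173.4 x − 19.4 y = -1480.15
Solving: x ≈ -6.500, y ≈ 18.198 km (keep extra digits for the depth step; rounded: -6.5, 18.2).
Then from the HUMO sphere: z² = 77.73² − (x + 47.0)² − (y + 37.4)² with x = -6.500, y = 18.198, so z ≈ 36.202 ≈ 36.2 km.

x ≈ -6.5 km, y ≈ 18.2 km, depth ≈ 36.2 km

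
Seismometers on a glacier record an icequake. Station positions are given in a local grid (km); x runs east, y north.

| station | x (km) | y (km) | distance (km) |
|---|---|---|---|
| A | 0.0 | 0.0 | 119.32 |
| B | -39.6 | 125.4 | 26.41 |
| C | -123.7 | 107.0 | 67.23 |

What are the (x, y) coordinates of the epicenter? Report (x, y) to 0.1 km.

Circle about each station: x² + y² = 119.32²; (x + 39.6)² + (y − 125.4)² = 26.41²; (x + 123.7)² + (y − 107.0)² = 67.23².
Subtracting the A equation from the B and C equations removes the quadratic terms:
-79.2 x + 250.8 y = 30833.09
-247.4 x + 214.0 y = 36468.08
Solving the 2×2 system: x ≈ -56.5, y ≈ 105.1 km.

-56.5 km east, 105.1 km north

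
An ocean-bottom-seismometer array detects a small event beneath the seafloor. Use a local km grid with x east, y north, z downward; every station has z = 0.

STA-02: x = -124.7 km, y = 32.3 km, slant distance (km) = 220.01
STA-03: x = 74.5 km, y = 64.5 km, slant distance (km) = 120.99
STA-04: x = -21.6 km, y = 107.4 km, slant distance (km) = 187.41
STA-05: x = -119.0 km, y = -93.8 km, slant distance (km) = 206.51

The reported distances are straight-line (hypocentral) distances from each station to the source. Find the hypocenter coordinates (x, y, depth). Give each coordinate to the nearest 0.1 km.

(74.7, -44.7, 52.1)

Each station gives a sphere (x−x_i)² + (y−y_i)² + z² = d_i² (stations at z=0).
Subtracting the STA-02 sphere from STA-03 and STA-04: z² cancels, leaving linear equations in x and y:
398.4 x + 64.4 y = 26882.94
206.2 x + 150.2 y = 8689.83
Solving: x ≈ 74.703, y ≈ -44.700 km (keep extra digits for the depth step; rounded: 74.7, -44.7).
Then from the STA-02 sphere: z² = 220.01² − (x + 124.7)² − (y − 32.3)² with x = 74.703, y = -44.700, so z ≈ 52.095 ≈ 52.1 km.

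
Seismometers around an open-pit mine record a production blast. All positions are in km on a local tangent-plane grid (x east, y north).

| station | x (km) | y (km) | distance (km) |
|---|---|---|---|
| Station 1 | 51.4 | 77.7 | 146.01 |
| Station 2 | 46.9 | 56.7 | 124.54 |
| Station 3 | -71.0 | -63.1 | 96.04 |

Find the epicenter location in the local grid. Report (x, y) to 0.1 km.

x ≈ 25.0 km, y ≈ -65.9 km

Circle about each station: (x − 51.4)² + (y − 77.7)² = 146.01²; (x − 46.9)² + (y − 56.7)² = 124.54²; (x + 71.0)² + (y + 63.1)² = 96.04².
Subtracting the Station 1 equation from the Station 2 and Station 3 equations removes the quadratic terms:
-9.0 x − 42.0 y = 2543.96
-244.8 x − 281.6 y = 12438.60
Solving the 2×2 system: x ≈ 25.0, y ≈ -65.9 km.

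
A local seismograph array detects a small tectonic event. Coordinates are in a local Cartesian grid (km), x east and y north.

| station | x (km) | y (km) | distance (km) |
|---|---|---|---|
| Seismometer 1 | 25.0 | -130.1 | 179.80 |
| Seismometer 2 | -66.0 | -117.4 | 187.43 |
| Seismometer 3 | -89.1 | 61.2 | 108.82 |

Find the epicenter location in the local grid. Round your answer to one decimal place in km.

(19.1, 49.6)

Circle about each station: (x − 25.0)² + (y + 130.1)² = 179.80²; (x + 66.0)² + (y + 117.4)² = 187.43²; (x + 89.1)² + (y − 61.2)² = 108.82².
Subtracting the Seismometer 1 equation from the Seismometer 2 and Seismometer 3 equations removes the quadratic terms:
-182.0 x + 25.4 y = -2214.21
-228.2 x + 382.6 y = 14619.49
Solving the 2×2 system: x ≈ 19.1, y ≈ 49.6 km.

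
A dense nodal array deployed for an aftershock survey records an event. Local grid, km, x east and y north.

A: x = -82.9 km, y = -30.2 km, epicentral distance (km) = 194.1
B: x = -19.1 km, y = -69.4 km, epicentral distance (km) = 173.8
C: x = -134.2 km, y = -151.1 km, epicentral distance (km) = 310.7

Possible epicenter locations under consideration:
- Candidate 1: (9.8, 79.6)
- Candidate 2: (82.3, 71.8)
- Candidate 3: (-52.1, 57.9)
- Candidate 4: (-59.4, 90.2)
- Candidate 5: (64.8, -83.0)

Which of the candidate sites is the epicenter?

Candidate 2

For each candidate, compare |candidate − station| to the reported distance:
Candidate 1: residuals A 50.4, B 22.0, C 38.7 → max 50.4 km
Candidate 2: residuals A 0.1, B 0.0, C 0.0 → max 0.1 km
Candidate 3: residuals A 100.8, B 42.3, C 86.2 → max 100.8 km
Candidate 4: residuals A 71.4, B 9.2, C 58.1 → max 71.4 km
Candidate 5: residuals A 37.2, B 88.8, C 100.4 → max 100.4 km
Only Candidate 2 has all residuals ≈ 0.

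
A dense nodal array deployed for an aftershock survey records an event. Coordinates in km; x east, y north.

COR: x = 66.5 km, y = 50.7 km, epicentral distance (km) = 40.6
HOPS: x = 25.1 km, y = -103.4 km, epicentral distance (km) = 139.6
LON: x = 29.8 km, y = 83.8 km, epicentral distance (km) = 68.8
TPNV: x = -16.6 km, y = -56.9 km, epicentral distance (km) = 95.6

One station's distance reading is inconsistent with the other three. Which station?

Solve using three stations at a time. Using COR, LON, TPNV (subtract circle equations pairwise → linear system) gives (x, y) ≈ (44.5, 16.6).
Distances from that point to each station vs reported:
  COR: calculated 40.6 vs reported 40.6 → residual 0.0 km
  HOPS: calculated 121.6 vs reported 139.6 → residual 18.0 km
  LON: calculated 68.8 vs reported 68.8 → residual 0.0 km
  TPNV: calculated 95.6 vs reported 95.6 → residual 0.0 km
COR, LON, TPNV are mutually consistent (residuals ≈ 0); HOPS is off by 18.0 km.

HOPS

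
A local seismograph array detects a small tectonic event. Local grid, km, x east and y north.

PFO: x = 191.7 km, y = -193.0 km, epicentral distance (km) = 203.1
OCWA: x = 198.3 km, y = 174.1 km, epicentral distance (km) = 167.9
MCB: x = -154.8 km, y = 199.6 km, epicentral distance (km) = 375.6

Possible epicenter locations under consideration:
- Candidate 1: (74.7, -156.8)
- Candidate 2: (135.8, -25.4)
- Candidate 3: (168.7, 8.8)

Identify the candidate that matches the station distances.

Candidate 3

For each candidate, compare |candidate − station| to the reported distance:
Candidate 1: residuals PFO 80.6, OCWA 185.3, MCB 48.3 → max 185.3 km
Candidate 2: residuals PFO 26.4, OCWA 41.2, MCB 8.1 → max 41.2 km
Candidate 3: residuals PFO 0.0, OCWA 0.0, MCB 0.0 → max 0.0 km
Only Candidate 3 has all residuals ≈ 0.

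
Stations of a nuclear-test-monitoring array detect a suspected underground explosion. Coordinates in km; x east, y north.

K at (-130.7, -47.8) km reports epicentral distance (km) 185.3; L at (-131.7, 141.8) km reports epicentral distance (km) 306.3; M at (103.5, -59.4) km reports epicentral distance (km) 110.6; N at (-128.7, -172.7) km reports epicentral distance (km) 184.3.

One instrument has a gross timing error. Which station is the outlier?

Solve using three stations at a time. Using K, L, N (subtract circle equations pairwise → linear system) gives (x, y) ≈ (44.6, -108.9).
Distances from that point to each station vs reported:
  K: calculated 185.6 vs reported 185.3 → residual 0.3 km
  L: calculated 306.5 vs reported 306.3 → residual 0.2 km
  M: calculated 77.0 vs reported 110.6 → residual 33.6 km
  N: calculated 184.6 vs reported 184.3 → residual 0.3 km
K, L, N are mutually consistent (residuals ≈ 0); M is off by 33.6 km.

M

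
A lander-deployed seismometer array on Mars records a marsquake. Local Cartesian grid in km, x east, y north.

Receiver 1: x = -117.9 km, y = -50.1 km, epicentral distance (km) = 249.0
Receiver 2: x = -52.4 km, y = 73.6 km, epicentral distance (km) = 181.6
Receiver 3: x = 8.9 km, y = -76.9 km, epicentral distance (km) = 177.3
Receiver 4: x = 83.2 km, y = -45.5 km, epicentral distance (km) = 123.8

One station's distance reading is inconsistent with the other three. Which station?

Solve using three stations at a time. Using Receiver 1, Receiver 3, Receiver 4 (subtract circle equations pairwise → linear system) gives (x, y) ≈ (95.8, 77.5).
Distances from that point to each station vs reported:
  Receiver 1: calculated 248.9 vs reported 249.0 → residual 0.1 km
  Receiver 2: calculated 148.3 vs reported 181.6 → residual 33.3 km
  Receiver 3: calculated 177.2 vs reported 177.3 → residual 0.1 km
  Receiver 4: calculated 123.7 vs reported 123.8 → residual 0.1 km
Receiver 1, Receiver 3, Receiver 4 are mutually consistent (residuals ≈ 0); Receiver 2 is off by 33.3 km.

Receiver 2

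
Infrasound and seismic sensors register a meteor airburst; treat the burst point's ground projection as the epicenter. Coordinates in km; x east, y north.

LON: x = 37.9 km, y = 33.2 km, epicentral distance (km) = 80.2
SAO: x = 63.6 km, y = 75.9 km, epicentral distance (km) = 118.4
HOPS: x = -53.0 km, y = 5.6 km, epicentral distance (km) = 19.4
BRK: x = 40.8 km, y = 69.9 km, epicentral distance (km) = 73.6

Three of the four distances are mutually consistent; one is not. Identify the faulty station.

Solve using three stations at a time. Using LON, SAO, HOPS (subtract circle equations pairwise → linear system) gives (x, y) ≈ (-41.4, 21.2).
Distances from that point to each station vs reported:
  LON: calculated 80.2 vs reported 80.2 → residual 0.0 km
  SAO: calculated 118.4 vs reported 118.4 → residual 0.0 km
  HOPS: calculated 19.4 vs reported 19.4 → residual 0.0 km
  BRK: calculated 95.6 vs reported 73.6 → residual 22.0 km
LON, SAO, HOPS are mutually consistent (residuals ≈ 0); BRK is off by 22.0 km.

BRK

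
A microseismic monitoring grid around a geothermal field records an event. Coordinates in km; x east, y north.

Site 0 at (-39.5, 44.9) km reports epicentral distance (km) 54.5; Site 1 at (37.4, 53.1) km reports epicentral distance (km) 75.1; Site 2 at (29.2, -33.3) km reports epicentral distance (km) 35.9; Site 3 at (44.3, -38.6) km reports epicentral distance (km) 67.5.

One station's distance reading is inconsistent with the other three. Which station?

Solve using three stations at a time. Using Site 0, Site 1, Site 3 (subtract circle equations pairwise → linear system) gives (x, y) ≈ (-12.9, -2.7).
Distances from that point to each station vs reported:
  Site 0: calculated 54.5 vs reported 54.5 → residual 0.0 km
  Site 1: calculated 75.1 vs reported 75.1 → residual 0.0 km
  Site 2: calculated 52.0 vs reported 35.9 → residual 16.1 km
  Site 3: calculated 67.5 vs reported 67.5 → residual 0.0 km
Site 0, Site 1, Site 3 are mutually consistent (residuals ≈ 0); Site 2 is off by 16.1 km.

Site 2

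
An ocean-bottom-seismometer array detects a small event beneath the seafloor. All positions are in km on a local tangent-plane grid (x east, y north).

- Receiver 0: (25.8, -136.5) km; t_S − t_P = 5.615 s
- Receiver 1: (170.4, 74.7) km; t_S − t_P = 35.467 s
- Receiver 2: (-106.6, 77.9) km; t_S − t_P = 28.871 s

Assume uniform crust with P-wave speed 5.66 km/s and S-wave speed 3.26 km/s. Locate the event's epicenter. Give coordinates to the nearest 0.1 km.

Distance from S−P lag: d = Δt · v_P v_S / (v_P − v_S) = Δt · (5.66·3.26)/(5.66−3.26) ≈ 7.6882·Δt.
So d_Receiver 0 = 43.17, d_Receiver 1 = 272.68, d_Receiver 2 = 221.97 km.
Circle about each station: (x − 25.8)² + (y + 136.5)² = 43.17²; (x − 170.4)² + (y − 74.7)² = 272.68²; (x + 106.6)² + (y − 77.9)² = 221.97².
Subtracting pairs of circle equations eliminates x²+y² and gives linear equations (the radical axes):
289.2 x + 422.4 y = -57172.37
-264.8 x + 428.8 y = -49272.95
Solving the 2×2 system: x ≈ -15.7, y ≈ -124.6 km.
Check against Receiver 0 (with the unrounded x, y): √((x − 25.8)²+(y + 136.5)²) = 43.17 ≈ 43.17 km. ✓

(-15.7, -124.6)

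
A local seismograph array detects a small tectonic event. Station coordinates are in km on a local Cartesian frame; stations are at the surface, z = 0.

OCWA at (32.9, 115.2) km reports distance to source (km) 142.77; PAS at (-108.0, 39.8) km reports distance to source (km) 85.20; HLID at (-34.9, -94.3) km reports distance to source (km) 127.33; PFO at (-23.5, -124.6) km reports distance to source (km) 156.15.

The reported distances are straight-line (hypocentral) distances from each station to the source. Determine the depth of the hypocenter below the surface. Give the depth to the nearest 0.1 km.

Each station gives a sphere (x−x_i)² + (y−y_i)² + z² = d_i² (stations at z=0).
Subtracting the OCWA sphere from PAS and HLID: z² cancels, leaving linear equations in x and y:
-281.8 x − 150.8 y = 12018.82
-135.6 x − 419.0 y = -72.61
Solving: x ≈ -51.696, y ≈ 16.903 km (keep extra digits for the depth step; rounded: -51.7, 16.9).
Then from the OCWA sphere: z² = 142.77² − (x − 32.9)² − (y − 115.2)² with x = -51.696, y = 16.903, so z ≈ 59.703 ≈ 59.7 km.
Check against PFO (with the unrounded solution): distance 156.15 ≈ 156.15 km. ✓

z ≈ 59.7 km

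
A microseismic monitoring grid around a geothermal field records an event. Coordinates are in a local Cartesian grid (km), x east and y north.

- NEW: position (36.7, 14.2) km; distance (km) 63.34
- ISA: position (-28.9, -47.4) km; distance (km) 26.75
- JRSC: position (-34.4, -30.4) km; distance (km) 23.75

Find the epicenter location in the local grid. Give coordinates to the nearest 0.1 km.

x ≈ -10.8 km, y ≈ -27.7 km

Circle about each station: (x − 36.7)² + (y − 14.2)² = 63.34²; (x + 28.9)² + (y + 47.4)² = 26.75²; (x + 34.4)² + (y + 30.4)² = 23.75².
Subtracting the NEW equation from the ISA and JRSC equations removes the quadratic terms:
-131.2 x − 123.2 y = 4829.83
-142.2 x − 89.2 y = 4006.88
Solving the 2×2 system: x ≈ -10.8, y ≈ -27.7 km.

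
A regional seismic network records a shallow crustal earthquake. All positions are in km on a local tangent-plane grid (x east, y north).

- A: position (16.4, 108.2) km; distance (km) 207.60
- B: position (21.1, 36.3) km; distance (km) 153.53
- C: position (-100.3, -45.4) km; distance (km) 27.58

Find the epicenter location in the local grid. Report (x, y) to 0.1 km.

x ≈ -89.1 km, y ≈ -70.6 km

Circle about each station: (x − 16.4)² + (y − 108.2)² = 207.60²; (x − 21.1)² + (y − 36.3)² = 153.53²; (x + 100.3)² + (y + 45.4)² = 27.58².
Subtracting the A equation from the B and C equations removes the quadratic terms:
9.4 x − 143.8 y = 9313.00
-233.4 x − 307.2 y = 42482.15
Solving the 2×2 system: x ≈ -89.1, y ≈ -70.6 km.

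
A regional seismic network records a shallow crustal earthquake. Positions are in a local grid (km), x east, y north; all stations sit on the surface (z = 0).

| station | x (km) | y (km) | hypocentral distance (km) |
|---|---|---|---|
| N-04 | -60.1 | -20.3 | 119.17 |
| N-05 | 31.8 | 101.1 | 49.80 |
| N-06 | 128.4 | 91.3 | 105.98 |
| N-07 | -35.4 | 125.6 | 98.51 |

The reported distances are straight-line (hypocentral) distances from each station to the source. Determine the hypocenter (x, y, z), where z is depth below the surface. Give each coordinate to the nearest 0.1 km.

Each station gives a sphere (x−x_i)² + (y−y_i)² + z² = d_i² (stations at z=0).
Subtracting the N-04 sphere from N-05 and N-06: z² cancels, leaving linear equations in x and y:
183.8 x + 242.8 y = 18929.80
377.0 x + 223.2 y = 23767.88
Solving: x ≈ 30.601, y ≈ 54.799 km (keep extra digits for the depth step; rounded: 30.6, 54.8).
Then from the N-04 sphere: z² = 119.17² − (x + 60.1)² − (y + 20.3)² with x = 30.601, y = 54.799, so z ≈ 18.302 ≈ 18.3 km.
Check against N-07 (with the unrounded solution): distance 98.51 ≈ 98.51 km. ✓

(30.6, 54.8, 18.3)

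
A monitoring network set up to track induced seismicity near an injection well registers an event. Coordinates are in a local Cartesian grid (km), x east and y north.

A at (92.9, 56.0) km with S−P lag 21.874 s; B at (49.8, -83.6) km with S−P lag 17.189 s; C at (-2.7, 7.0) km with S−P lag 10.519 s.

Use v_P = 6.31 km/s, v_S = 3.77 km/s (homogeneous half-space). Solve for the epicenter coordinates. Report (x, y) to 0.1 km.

-97.7 km east, -19.1 km north

Distance from S−P lag: d = Δt · v_P v_S / (v_P − v_S) = Δt · (6.31·3.77)/(6.31−3.77) ≈ 9.3656·Δt.
So d_A = 204.86, d_B = 160.99, d_C = 98.52 km.
Circle about each station: (x − 92.9)² + (y − 56.0)² = 204.86²; (x − 49.8)² + (y + 83.6)² = 160.99²; (x + 2.7)² + (y − 7.0)² = 98.52².
Subtracting the A equation from the B and C equations removes the quadratic terms:
-86.2 x − 279.2 y = 13752.43
-191.2 x − 98.0 y = 20551.31
Solving the 2×2 system: x ≈ -97.7, y ≈ -19.1 km.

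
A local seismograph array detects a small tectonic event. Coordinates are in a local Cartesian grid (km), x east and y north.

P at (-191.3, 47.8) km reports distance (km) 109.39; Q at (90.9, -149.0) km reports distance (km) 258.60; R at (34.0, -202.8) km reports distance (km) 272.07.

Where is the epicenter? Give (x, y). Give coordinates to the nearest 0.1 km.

-82.0 km east, 43.3 km north

Circle about each station: (x + 191.3)² + (y − 47.8)² = 109.39²; (x − 90.9)² + (y + 149.0)² = 258.60²; (x − 34.0)² + (y + 202.8)² = 272.07².
Subtracting pairs of circle equations eliminates x²+y² and gives linear equations (the radical axes):
564.4 x − 393.6 y = -63324.51
450.6 x − 501.2 y = -58652.60
Solving the 2×2 system: x ≈ -82.0, y ≈ 43.3 km.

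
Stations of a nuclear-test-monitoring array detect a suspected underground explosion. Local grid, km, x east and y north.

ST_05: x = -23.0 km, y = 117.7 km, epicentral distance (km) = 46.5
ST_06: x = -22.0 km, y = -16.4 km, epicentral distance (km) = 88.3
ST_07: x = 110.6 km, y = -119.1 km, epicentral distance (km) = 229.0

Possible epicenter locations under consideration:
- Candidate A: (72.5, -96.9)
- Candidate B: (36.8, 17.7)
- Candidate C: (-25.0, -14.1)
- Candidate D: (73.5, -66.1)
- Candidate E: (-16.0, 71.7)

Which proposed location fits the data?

For each candidate, compare |candidate − station| to the reported distance:
Candidate A: residuals ST_05 188.4, ST_06 35.8, ST_07 184.9 → max 188.4 km
Candidate B: residuals ST_05 70.0, ST_06 20.3, ST_07 73.6 → max 73.6 km
Candidate C: residuals ST_05 85.3, ST_06 84.5, ST_07 57.5 → max 85.3 km
Candidate D: residuals ST_05 161.1, ST_06 19.4, ST_07 164.3 → max 164.3 km
Candidate E: residuals ST_05 0.0, ST_06 0.0, ST_07 0.0 → max 0.0 km
Only Candidate E has all residuals ≈ 0.

Candidate E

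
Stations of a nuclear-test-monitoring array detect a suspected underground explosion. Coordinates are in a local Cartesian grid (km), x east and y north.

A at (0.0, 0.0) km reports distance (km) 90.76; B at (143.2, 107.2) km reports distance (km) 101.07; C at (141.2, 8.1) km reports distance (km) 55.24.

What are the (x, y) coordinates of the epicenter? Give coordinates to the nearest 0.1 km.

Circle about each station: x² + y² = 90.76²; (x − 143.2)² + (y − 107.2)² = 101.07²; (x − 141.2)² + (y − 8.1)² = 55.24².
Subtracting pairs of circle equations eliminates x²+y² and gives linear equations (the radical axes):
286.4 x + 214.4 y = 30020.31
282.4 x + 16.2 y = 25188.97
Solving the 2×2 system: x ≈ 87.9, y ≈ 22.6 km.

87.9 km east, 22.6 km north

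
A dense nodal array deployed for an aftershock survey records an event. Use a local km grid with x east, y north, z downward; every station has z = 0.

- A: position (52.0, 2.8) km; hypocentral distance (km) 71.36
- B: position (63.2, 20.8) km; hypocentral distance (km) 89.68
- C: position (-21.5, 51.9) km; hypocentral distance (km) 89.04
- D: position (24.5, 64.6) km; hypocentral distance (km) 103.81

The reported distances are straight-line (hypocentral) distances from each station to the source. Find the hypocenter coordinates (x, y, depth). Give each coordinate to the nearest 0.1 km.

x ≈ -4.7 km, y ≈ -31.4 km, depth ≈ 26.6 km

Each station gives a sphere (x−x_i)² + (y−y_i)² + z² = d_i² (stations at z=0).
Subtracting the A sphere from B and C: z² cancels, leaving linear equations in x and y:
22.4 x + 36.0 y = -1235.21
-147.0 x + 98.2 y = -2391.85
Solving: x ≈ -4.697, y ≈ -31.389 km (keep extra digits for the depth step; rounded: -4.7, -31.4).
Then from the A sphere: z² = 71.36² − (x − 52.0)² − (y − 2.8)² with x = -4.697, y = -31.389, so z ≈ 26.624 ≈ 26.6 km.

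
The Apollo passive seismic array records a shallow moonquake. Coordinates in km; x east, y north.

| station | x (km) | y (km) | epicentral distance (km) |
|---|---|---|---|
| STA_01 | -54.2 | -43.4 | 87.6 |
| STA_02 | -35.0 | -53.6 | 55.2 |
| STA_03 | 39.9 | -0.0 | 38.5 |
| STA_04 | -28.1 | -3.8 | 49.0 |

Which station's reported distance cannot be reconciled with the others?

Solve using three stations at a time. Using STA_02, STA_03, STA_04 (subtract circle equations pairwise → linear system) gives (x, y) ≈ (14.1, -28.5).
Distances from that point to each station vs reported:
  STA_01: calculated 69.9 vs reported 87.6 → residual 17.7 km
  STA_02: calculated 55.2 vs reported 55.2 → residual 0.0 km
  STA_03: calculated 38.4 vs reported 38.5 → residual 0.1 km
  STA_04: calculated 49.0 vs reported 49.0 → residual 0.0 km
STA_02, STA_03, STA_04 are mutually consistent (residuals ≈ 0); STA_01 is off by 17.7 km.

STA_01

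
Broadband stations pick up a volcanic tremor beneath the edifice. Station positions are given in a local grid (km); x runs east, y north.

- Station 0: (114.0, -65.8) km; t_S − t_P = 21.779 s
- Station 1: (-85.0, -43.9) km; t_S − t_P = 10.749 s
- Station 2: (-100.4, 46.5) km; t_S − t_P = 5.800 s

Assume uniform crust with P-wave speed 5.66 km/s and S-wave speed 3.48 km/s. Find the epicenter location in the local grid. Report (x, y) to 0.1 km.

(-48.0, 45.9)

Distance from S−P lag: d = Δt · v_P v_S / (v_P − v_S) = Δt · (5.66·3.48)/(5.66−3.48) ≈ 9.0352·Δt.
So d_Station 0 = 196.78, d_Station 1 = 97.12, d_Station 2 = 52.40 km.
Circle about each station: (x − 114.0)² + (y + 65.8)² = 196.78²; (x + 85.0)² + (y + 43.9)² = 97.12²; (x + 100.4)² + (y − 46.5)² = 52.40².
Subtracting pairs of circle equations eliminates x²+y² and gives linear equations (the radical axes):
-398.0 x + 43.8 y = 21116.64
-428.8 x + 224.6 y = 30893.38
Solving the 2×2 system: x ≈ -48.0, y ≈ 45.9 km.
Check against Station 0 (with the unrounded x, y): √((x − 114.0)²+(y + 65.8)²) = 196.78 ≈ 196.78 km. ✓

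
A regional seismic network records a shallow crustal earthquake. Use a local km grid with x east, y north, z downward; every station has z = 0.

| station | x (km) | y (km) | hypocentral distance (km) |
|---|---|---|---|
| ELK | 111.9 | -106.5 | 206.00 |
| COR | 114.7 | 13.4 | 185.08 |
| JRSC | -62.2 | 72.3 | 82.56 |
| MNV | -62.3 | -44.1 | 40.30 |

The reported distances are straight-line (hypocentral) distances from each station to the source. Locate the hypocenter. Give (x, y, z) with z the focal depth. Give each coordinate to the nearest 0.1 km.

x ≈ -68.3 km, y ≈ -8.2 km, depth ≈ 17.3 km

Each station gives a sphere (x−x_i)² + (y−y_i)² + z² = d_i² (stations at z=0).
Subtracting the ELK sphere from COR and JRSC: z² cancels, leaving linear equations in x and y:
5.6 x + 239.8 y = -2346.82
-348.2 x + 357.6 y = 20852.12
Solving: x ≈ -68.298, y ≈ -8.192 km (keep extra digits for the depth step; rounded: -68.3, -8.2).
Then from the ELK sphere: z² = 206.00² − (x − 111.9)² − (y + 106.5)² with x = -68.298, y = -8.192, so z ≈ 17.327 ≈ 17.3 km.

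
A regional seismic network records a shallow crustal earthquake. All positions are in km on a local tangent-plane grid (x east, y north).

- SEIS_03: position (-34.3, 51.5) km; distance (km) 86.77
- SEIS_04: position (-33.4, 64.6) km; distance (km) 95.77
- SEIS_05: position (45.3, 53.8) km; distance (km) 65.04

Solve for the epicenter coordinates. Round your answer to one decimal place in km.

(28.0, -8.9)

Circle about each station: (x + 34.3)² + (y − 51.5)² = 86.77²; (x + 33.4)² + (y − 64.6)² = 95.77²; (x − 45.3)² + (y − 53.8)² = 65.04².
Subtracting pairs of circle equations eliminates x²+y² and gives linear equations (the radical axes):
1.8 x + 26.2 y = -182.88
159.2 x + 4.6 y = 4416.62
Solving the 2×2 system: x ≈ 28.0, y ≈ -8.9 km.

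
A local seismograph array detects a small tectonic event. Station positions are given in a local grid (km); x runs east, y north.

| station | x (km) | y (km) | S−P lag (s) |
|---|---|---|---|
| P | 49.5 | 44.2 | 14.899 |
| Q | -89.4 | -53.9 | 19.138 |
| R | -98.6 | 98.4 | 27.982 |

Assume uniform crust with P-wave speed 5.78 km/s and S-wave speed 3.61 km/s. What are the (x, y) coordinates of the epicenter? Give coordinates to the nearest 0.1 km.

(90.4, -93.1)

Distance from S−P lag: d = Δt · v_P v_S / (v_P − v_S) = Δt · (5.78·3.61)/(5.78−3.61) ≈ 9.6156·Δt.
So d_P = 143.26, d_Q = 184.02, d_R = 269.06 km.
Circle about each station: (x − 49.5)² + (y − 44.2)² = 143.26²; (x + 89.4)² + (y + 53.9)² = 184.02²; (x + 98.6)² + (y − 98.4)² = 269.06².
Subtracting pairs of circle equations eliminates x²+y² and gives linear equations (the radical axes):
-277.8 x − 196.2 y = -6846.25
-296.2 x + 108.4 y = -36869.23
Solving the 2×2 system: x ≈ 90.4, y ≈ -93.1 km.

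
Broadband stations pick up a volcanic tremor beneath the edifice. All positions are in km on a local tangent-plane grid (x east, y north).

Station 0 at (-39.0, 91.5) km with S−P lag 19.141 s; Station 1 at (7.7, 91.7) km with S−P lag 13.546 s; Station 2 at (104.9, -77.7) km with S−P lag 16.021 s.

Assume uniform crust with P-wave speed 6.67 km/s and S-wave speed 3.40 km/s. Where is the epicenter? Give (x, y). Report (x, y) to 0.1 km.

(78.8, 30.3)

Distance from S−P lag: d = Δt · v_P v_S / (v_P − v_S) = Δt · (6.67·3.40)/(6.67−3.40) ≈ 6.9352·Δt.
So d_Station 0 = 132.75, d_Station 1 = 93.94, d_Station 2 = 111.11 km.
Circle about each station: (x + 39.0)² + (y − 91.5)² = 132.75²; (x − 7.7)² + (y − 91.7)² = 93.94²; (x − 104.9)² + (y + 77.7)² = 111.11².
Subtracting the Station 0 equation from the Station 1 and Station 2 equations removes the quadratic terms:
93.4 x + 0.4 y = 7372.77
287.8 x − 338.4 y = 12425.18
Solving the 2×2 system: x ≈ 78.8, y ≈ 30.3 km.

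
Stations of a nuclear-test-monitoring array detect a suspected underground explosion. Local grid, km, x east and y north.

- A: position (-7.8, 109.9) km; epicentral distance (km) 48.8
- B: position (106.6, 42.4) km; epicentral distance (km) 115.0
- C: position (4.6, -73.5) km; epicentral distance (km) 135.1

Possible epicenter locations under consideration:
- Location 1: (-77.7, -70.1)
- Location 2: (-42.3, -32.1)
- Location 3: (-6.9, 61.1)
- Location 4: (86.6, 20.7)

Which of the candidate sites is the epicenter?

Location 3

For each candidate, compare |candidate − station| to the reported distance:
Location 1: residuals A 144.3, B 100.9, C 52.7 → max 144.3 km
Location 2: residuals A 97.3, B 51.5, C 72.5 → max 97.3 km
Location 3: residuals A 0.0, B 0.0, C 0.0 → max 0.0 km
Location 4: residuals A 81.1, B 85.5, C 10.2 → max 85.5 km
Only Location 3 has all residuals ≈ 0.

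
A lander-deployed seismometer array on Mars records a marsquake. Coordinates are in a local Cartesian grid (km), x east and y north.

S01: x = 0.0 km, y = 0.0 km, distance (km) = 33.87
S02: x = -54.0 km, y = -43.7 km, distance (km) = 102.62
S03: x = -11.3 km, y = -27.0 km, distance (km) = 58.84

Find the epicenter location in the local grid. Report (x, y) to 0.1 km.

(30.8, 14.1)

Circle about each station: x² + y² = 33.87²; (x + 54.0)² + (y + 43.7)² = 102.62²; (x + 11.3)² + (y + 27.0)² = 58.84².
Subtracting pairs of circle equations eliminates x²+y² and gives linear equations (the radical axes):
-108.0 x − 87.4 y = -4558.00
-22.6 x − 54.0 y = -1458.28
Solving the 2×2 system: x ≈ 30.8, y ≈ 14.1 km.
Check against S01 (with the unrounded x, y): √(x²+y²) = 33.86 ≈ 33.87 km. ✓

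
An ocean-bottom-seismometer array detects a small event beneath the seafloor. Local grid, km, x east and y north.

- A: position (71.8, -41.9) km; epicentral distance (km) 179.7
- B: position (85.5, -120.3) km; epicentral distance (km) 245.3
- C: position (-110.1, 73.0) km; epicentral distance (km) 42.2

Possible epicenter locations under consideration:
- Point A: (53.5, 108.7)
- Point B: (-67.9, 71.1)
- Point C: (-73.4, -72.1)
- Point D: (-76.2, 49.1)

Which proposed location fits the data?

For each candidate, compare |candidate − station| to the reported distance:
Point A: residuals A 28.0, B 14.1, C 125.2 → max 125.2 km
Point B: residuals A 0.0, B 0.0, C 0.0 → max 0.0 km
Point C: residuals A 31.4, B 79.3, C 107.5 → max 107.5 km
Point D: residuals A 6.0, B 11.1, C 0.7 → max 11.1 km
Only Point B has all residuals ≈ 0.

Point B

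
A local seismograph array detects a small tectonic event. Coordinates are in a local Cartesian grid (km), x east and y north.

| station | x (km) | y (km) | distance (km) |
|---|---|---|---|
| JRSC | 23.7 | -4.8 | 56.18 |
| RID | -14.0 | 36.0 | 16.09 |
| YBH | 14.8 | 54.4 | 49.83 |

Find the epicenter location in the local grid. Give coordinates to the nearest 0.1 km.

(-24.6, 23.9)

Circle about each station: (x − 23.7)² + (y + 4.8)² = 56.18²; (x + 14.0)² + (y − 36.0)² = 16.09²; (x − 14.8)² + (y − 54.4)² = 49.83².
Subtracting the JRSC equation from the RID and YBH equations removes the quadratic terms:
-75.4 x + 81.6 y = 3804.57
-17.8 x + 118.4 y = 3266.83
Solving the 2×2 system: x ≈ -24.6, y ≈ 23.9 km.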